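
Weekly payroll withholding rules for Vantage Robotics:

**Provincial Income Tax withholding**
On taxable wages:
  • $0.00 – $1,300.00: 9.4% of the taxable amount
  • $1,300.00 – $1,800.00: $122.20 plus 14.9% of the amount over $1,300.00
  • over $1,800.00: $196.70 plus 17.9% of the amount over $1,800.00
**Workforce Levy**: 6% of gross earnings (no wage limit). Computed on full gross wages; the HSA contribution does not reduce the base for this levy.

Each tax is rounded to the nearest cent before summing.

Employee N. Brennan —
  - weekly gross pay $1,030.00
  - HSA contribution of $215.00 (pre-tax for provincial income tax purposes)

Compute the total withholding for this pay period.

Provincial Income Tax: taxable = $1,030.00 − $215.00 = $815.00
  9.4% × $815.00 = $76.61
Workforce Levy: 6% × $1,030.00 = $61.80
Total: $76.61 + $61.80 = $138.41

$138.41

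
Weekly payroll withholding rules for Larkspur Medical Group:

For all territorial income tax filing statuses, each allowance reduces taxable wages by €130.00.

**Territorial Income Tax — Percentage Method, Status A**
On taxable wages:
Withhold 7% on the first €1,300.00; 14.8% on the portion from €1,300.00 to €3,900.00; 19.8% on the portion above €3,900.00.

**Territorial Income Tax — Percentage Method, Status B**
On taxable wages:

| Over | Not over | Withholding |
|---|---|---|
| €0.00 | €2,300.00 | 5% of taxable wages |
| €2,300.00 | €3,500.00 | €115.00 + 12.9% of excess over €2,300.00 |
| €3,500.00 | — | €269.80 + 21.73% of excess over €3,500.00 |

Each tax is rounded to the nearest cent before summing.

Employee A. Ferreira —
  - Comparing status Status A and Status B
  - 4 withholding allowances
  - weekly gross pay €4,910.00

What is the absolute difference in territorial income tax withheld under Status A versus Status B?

Territorial Income Tax (Status A): taxable = €4,910.00 − 4×€130.00 = €4,390.00
  €475.80 + 19.8% × (€4,390.00 − €3,900.00) = €475.80 + 19.8% × €490.00 = €572.82
Territorial Income Tax (Status B): taxable = €4,910.00 − 4×€130.00 = €4,390.00
  €269.80 + 21.73% × (€4,390.00 − €3,500.00) = €269.80 + 21.73% × €890.00 = €463.20
Difference: |€572.82 − €463.20| = €109.62 (higher under Status A)

€109.62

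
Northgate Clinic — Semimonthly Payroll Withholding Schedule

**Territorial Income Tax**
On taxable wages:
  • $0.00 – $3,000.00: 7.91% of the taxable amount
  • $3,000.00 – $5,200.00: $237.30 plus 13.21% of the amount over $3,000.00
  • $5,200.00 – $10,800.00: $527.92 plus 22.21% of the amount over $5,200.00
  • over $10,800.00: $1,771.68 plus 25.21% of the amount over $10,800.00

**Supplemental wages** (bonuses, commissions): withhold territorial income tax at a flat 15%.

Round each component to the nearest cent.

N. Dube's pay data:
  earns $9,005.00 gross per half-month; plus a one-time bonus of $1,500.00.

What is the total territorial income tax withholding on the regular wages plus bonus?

$1,598.01

Territorial Income Tax: taxable = $9,005.00
  $527.92 + 22.21% × ($9,005.00 − $5,200.00) = $527.92 + 22.21% × $3,805.00 = $1,373.01
Supplemental (15% flat on bonus): 15% × $1,500.00 = $225.00
Total territorial income tax: $1,373.01 + $225.00 = $1,598.01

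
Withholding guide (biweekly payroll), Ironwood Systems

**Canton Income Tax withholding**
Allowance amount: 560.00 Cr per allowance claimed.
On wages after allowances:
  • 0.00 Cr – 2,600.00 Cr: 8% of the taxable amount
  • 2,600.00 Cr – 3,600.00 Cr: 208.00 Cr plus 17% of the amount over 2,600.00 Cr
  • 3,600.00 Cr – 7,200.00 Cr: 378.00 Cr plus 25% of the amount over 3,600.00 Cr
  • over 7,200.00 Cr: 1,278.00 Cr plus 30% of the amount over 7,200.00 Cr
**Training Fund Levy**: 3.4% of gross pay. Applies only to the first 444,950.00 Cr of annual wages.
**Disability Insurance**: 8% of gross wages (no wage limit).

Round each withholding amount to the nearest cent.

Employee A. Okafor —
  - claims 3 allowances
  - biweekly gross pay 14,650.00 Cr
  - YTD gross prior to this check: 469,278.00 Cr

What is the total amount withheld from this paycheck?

Canton Income Tax: taxable = 14,650.00 Cr − 3×560.00 Cr = 12,970.00 Cr
  1,278.00 Cr + 30% × (12,970.00 Cr − 7,200.00 Cr) = 1,278.00 Cr + 30% × 5,770.00 Cr = 3,009.00 Cr
Training Fund Levy: YTD 469,278.00 Cr ≥ cap 444,950.00 Cr → 0.00 Cr
Disability Insurance: 8% × 14,650.00 Cr = 1,172.00 Cr
Total: 3,009.00 Cr + 0.00 Cr + 1,172.00 Cr = 4,181.00 Cr

4,181.00 Cr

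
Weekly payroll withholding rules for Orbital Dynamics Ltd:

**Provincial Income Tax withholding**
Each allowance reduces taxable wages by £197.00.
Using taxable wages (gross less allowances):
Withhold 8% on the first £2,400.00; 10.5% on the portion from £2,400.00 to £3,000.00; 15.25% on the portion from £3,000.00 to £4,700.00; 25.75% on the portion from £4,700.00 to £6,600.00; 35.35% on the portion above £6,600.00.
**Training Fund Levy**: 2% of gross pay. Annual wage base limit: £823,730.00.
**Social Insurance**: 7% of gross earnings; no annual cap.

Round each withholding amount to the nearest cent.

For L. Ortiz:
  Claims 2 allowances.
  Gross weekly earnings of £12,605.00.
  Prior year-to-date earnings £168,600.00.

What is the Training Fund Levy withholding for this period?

£252.10

Training Fund Levy: 2% × £12,605.00 = £252.10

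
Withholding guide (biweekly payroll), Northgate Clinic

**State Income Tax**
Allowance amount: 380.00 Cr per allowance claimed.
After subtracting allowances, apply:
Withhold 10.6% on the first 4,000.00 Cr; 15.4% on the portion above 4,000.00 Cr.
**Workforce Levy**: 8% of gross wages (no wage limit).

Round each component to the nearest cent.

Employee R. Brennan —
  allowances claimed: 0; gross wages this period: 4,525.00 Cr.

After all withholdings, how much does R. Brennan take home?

3,658.15 Cr

State Income Tax: taxable = 4,525.00 Cr
  424.00 Cr + 15.4% × (4,525.00 Cr − 4,000.00 Cr) = 424.00 Cr + 15.4% × 525.00 Cr = 504.85 Cr
Workforce Levy: 8% × 4,525.00 Cr = 362.00 Cr
Total withheld: 504.85 Cr + 362.00 Cr = 866.85 Cr
Net pay: 4,525.00 Cr − 866.85 Cr = 3,658.15 Cr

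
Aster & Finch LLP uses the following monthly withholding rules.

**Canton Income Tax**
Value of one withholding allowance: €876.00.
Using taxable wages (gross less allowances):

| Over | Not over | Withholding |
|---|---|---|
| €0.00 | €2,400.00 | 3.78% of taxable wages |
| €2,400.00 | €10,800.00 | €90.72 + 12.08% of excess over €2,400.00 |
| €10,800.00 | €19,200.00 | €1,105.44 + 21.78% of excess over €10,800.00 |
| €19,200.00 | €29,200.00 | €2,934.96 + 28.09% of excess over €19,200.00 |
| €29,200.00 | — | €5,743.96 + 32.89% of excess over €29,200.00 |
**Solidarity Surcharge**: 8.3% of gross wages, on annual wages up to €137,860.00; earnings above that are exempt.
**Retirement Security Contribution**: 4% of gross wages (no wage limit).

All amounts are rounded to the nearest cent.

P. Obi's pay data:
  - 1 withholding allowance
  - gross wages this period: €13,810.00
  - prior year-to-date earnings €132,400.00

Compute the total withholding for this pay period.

€2,575.81

Canton Income Tax: taxable = €13,810.00 − 1×€876.00 = €12,934.00
  €1,105.44 + 21.78% × (€12,934.00 − €10,800.00) = €1,105.44 + 21.78% × €2,134.00 = €1,570.23
Solidarity Surcharge: cap €137,860.00 − YTD €132,400.00 = €5,460.00 subject; 8.3% × €5,460.00 = €453.18
Retirement Security Contribution: 4% × €13,810.00 = €552.40
Total: €1,570.23 + €453.18 + €552.40 = €2,575.81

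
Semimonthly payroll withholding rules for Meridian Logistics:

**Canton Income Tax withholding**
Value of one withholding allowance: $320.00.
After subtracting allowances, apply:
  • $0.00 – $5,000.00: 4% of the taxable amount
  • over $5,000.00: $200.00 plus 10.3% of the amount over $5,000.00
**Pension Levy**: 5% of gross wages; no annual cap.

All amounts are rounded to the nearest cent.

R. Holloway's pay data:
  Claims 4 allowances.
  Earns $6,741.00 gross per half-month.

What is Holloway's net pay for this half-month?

Canton Income Tax: taxable = $6,741.00 − 4×$320.00 = $5,461.00
  $200.00 + 10.3% × ($5,461.00 − $5,000.00) = $200.00 + 10.3% × $461.00 = $247.48
Pension Levy: 5% × $6,741.00 = $337.05
Total withheld: $247.48 + $337.05 = $584.53
Net pay: $6,741.00 − $584.53 = $6,156.47

$6,156.47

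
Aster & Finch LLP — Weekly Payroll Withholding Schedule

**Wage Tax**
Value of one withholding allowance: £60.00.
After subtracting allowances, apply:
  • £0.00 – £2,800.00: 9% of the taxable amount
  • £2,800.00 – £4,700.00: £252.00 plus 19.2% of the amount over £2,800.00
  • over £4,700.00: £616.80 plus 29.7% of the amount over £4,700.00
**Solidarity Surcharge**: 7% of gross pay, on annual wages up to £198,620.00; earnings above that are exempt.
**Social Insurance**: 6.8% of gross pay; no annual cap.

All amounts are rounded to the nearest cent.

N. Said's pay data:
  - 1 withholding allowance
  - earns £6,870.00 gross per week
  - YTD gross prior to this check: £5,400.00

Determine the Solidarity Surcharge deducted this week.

Solidarity Surcharge: 7% × £6,870.00 = £480.90

£480.90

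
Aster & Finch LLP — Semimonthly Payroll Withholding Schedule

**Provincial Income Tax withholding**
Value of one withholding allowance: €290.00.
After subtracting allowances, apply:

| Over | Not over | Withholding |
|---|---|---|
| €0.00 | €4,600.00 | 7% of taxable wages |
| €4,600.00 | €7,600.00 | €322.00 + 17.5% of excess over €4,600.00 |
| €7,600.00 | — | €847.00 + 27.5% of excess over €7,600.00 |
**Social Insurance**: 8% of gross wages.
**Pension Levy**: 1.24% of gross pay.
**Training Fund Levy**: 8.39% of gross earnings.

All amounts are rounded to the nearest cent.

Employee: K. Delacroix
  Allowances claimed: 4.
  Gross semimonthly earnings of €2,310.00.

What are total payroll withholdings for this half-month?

Provincial Income Tax: taxable = €2,310.00 − 4×€290.00 = €1,150.00
  7% × €1,150.00 = €80.50
Social Insurance: 8% × €2,310.00 = €184.80
Pension Levy: 1.24% × €2,310.00 = €28.64
Training Fund Levy: 8.39% × €2,310.00 = €193.81
Total: €80.50 + €184.80 + €28.64 + €193.81 = €487.75

€487.75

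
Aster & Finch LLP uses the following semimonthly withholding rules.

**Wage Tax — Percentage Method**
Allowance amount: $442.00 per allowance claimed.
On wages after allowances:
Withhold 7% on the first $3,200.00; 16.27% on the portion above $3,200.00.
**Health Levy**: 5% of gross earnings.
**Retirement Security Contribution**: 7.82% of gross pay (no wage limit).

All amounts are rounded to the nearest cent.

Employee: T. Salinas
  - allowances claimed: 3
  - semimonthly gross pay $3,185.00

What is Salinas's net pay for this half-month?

Wage Tax: taxable = $3,185.00 − 3×$442.00 = $1,859.00
  7% × $1,859.00 = $130.13
Health Levy: 5% × $3,185.00 = $159.25
Retirement Security Contribution: 7.82% × $3,185.00 = $249.07
Total withheld: $130.13 + $159.25 + $249.07 = $538.45
Net pay: $3,185.00 − $538.45 = $2,646.55

$2,646.55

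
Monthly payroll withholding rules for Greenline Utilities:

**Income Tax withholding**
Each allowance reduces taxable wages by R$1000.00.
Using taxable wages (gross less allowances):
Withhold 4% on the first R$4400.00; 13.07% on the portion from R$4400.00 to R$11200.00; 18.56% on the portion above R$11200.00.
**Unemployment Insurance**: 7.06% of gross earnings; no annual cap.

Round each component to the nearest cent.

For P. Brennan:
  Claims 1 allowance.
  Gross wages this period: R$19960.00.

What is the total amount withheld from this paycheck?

Income Tax: taxable = R$19960.00 − 1×R$1000.00 = R$18960.00
  R$1064.76 + 18.56% × (R$18960.00 − R$11200.00) = R$1064.76 + 18.56% × R$7760.00 = R$2505.02
Unemployment Insurance: 7.06% × R$19960.00 = R$1409.18
Total: R$2505.02 + R$1409.18 = R$3914.20

R$3914.20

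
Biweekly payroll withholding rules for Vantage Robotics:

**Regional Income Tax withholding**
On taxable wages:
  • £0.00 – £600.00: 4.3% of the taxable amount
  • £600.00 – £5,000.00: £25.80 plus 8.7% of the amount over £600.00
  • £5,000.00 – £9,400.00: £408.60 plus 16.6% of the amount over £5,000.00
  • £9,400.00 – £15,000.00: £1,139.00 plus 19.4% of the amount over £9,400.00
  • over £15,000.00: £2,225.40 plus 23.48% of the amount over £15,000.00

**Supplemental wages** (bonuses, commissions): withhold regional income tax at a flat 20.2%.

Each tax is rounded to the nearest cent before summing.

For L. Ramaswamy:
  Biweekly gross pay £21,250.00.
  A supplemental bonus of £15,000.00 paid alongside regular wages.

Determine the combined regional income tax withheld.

Regional Income Tax: taxable = £21,250.00
  £2,225.40 + 23.48% × (£21,250.00 − £15,000.00) = £2,225.40 + 23.48% × £6,250.00 = £3,692.90
Supplemental (20.2% flat on bonus): 20.2% × £15,000.00 = £3,030.00
Total regional income tax: £3,692.90 + £3,030.00 = £6,722.90

£6,722.90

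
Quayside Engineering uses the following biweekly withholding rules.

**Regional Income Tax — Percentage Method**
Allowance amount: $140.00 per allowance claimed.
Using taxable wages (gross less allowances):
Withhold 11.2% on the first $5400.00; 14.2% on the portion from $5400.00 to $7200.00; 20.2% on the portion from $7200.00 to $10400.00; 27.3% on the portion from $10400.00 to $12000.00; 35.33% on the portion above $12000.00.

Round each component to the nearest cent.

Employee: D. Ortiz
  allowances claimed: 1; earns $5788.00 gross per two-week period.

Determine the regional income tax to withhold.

Regional Income Tax: taxable = $5788.00 − 1×$140.00 = $5648.00
  $604.80 + 14.2% × ($5648.00 − $5400.00) = $604.80 + 14.2% × $248.00 = $640.02

$640.02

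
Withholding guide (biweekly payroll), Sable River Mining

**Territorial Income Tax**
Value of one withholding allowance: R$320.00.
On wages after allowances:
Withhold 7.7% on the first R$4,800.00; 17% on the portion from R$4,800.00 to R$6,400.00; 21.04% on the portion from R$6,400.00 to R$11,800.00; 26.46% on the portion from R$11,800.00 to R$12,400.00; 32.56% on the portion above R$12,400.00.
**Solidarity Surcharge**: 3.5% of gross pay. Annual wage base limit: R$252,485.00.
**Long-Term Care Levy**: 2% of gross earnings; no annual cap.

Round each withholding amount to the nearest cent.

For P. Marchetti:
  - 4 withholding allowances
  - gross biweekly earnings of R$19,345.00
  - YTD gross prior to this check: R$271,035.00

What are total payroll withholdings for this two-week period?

R$4,167.94

Territorial Income Tax: taxable = R$19,345.00 − 4×R$320.00 = R$18,065.00
  R$1,936.52 + 32.56% × (R$18,065.00 − R$12,400.00) = R$1,936.52 + 32.56% × R$5,665.00 = R$3,781.04
Solidarity Surcharge: YTD R$271,035.00 ≥ cap R$252,485.00 → R$0.00
Long-Term Care Levy: 2% × R$19,345.00 = R$386.90
Total: R$3,781.04 + R$0.00 + R$386.90 = R$4,167.94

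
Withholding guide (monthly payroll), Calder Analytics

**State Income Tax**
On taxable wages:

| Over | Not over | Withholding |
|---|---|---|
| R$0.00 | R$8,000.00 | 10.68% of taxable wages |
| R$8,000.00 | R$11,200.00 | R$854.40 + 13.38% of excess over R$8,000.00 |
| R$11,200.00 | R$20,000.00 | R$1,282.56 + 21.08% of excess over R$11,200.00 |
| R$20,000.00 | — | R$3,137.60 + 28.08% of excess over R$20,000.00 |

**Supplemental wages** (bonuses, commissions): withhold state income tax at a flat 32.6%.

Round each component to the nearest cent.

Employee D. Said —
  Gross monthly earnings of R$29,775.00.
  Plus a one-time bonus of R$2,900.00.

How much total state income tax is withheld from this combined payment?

State Income Tax: taxable = R$29,775.00
  R$3,137.60 + 28.08% × (R$29,775.00 − R$20,000.00) = R$3,137.60 + 28.08% × R$9,775.00 = R$5,882.42
Supplemental (32.6% flat on bonus): 32.6% × R$2,900.00 = R$945.40
Total state income tax: R$5,882.42 + R$945.40 = R$6,827.82

R$6,827.82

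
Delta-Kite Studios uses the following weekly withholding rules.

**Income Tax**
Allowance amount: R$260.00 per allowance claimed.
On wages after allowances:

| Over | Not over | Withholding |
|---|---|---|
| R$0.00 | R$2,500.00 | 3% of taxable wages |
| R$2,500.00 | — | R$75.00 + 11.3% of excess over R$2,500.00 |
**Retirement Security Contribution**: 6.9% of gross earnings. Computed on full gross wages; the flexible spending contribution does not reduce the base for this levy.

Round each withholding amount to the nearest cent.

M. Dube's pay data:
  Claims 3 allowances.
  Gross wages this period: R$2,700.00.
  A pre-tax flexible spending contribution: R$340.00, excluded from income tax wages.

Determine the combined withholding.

R$233.70

Income Tax: taxable = R$2,700.00 − R$340.00 − 3×R$260.00 = R$1,580.00
  3% × R$1,580.00 = R$47.40
Retirement Security Contribution: 6.9% × R$2,700.00 = R$186.30
Total: R$47.40 + R$186.30 = R$233.70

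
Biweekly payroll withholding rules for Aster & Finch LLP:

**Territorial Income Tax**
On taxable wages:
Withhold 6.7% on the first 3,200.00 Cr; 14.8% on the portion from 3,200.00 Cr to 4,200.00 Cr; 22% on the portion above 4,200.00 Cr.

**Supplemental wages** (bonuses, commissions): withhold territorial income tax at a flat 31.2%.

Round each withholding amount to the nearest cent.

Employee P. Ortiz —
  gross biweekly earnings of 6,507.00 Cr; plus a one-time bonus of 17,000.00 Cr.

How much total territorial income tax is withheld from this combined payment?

6,173.94 Cr

Territorial Income Tax: taxable = 6,507.00 Cr
  362.40 Cr + 22% × (6,507.00 Cr − 4,200.00 Cr) = 362.40 Cr + 22% × 2,307.00 Cr = 869.94 Cr
Supplemental (31.2% flat on bonus): 31.2% × 17,000.00 Cr = 5,304.00 Cr
Total territorial income tax: 869.94 Cr + 5,304.00 Cr = 6,173.94 Cr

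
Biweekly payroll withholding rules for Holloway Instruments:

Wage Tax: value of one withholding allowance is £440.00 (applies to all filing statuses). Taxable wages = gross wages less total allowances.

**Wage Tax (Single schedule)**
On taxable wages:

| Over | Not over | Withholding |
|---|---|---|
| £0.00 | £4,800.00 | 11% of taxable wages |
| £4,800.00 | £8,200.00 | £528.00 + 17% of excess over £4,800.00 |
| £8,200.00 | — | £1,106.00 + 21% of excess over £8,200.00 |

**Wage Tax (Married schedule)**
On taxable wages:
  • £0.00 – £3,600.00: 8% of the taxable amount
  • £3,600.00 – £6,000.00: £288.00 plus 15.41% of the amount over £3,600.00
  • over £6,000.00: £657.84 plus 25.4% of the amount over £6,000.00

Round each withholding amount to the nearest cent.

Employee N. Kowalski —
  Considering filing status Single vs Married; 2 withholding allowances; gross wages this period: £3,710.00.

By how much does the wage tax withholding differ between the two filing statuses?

Wage Tax (Single): taxable = £3,710.00 − 2×£440.00 = £2,830.00
  11% × £2,830.00 = £311.30
Wage Tax (Married): taxable = £3,710.00 − 2×£440.00 = £2,830.00
  8% × £2,830.00 = £226.40
Difference: |£311.30 − £226.40| = £84.90 (higher under Single)

£84.90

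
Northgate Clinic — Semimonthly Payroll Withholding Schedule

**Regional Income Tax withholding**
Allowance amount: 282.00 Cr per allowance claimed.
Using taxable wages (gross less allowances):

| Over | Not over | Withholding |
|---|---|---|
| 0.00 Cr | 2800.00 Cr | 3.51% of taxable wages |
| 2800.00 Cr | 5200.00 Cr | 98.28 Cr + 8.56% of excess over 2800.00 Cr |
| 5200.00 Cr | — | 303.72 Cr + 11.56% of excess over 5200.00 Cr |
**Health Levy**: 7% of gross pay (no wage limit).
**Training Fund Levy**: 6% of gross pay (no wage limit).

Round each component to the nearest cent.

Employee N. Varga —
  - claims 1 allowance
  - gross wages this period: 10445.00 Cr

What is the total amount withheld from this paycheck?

2235.29 Cr

Regional Income Tax: taxable = 10445.00 Cr − 1×282.00 Cr = 10163.00 Cr
  303.72 Cr + 11.56% × (10163.00 Cr − 5200.00 Cr) = 303.72 Cr + 11.56% × 4963.00 Cr = 877.44 Cr
Health Levy: 7% × 10445.00 Cr = 731.15 Cr
Training Fund Levy: 6% × 10445.00 Cr = 626.70 Cr
Total: 877.44 Cr + 731.15 Cr + 626.70 Cr = 2235.29 Cr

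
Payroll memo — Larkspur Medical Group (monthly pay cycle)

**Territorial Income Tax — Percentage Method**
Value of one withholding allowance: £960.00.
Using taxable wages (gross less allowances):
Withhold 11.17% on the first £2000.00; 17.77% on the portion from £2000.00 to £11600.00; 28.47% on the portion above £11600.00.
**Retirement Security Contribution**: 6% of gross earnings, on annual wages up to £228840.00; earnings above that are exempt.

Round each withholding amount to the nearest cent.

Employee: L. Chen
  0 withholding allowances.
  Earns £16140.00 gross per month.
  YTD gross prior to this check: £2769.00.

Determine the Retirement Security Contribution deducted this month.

£968.40

Retirement Security Contribution: 6% × £16140.00 = £968.40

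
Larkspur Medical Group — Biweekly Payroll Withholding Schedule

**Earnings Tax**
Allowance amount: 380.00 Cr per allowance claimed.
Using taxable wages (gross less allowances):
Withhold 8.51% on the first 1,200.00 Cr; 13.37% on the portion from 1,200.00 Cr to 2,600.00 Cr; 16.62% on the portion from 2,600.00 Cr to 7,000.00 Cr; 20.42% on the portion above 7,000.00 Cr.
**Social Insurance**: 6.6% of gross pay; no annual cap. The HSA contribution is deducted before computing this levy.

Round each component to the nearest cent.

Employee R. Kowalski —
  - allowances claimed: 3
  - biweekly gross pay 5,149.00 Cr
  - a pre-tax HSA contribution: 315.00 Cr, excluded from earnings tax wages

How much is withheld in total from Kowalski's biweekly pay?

790.16 Cr

Earnings Tax: taxable = 5,149.00 Cr − 315.00 Cr − 3×380.00 Cr = 3,694.00 Cr
  289.30 Cr + 16.62% × (3,694.00 Cr − 2,600.00 Cr) = 289.30 Cr + 16.62% × 1,094.00 Cr = 471.12 Cr
Social Insurance: 6.6% × 4,834.00 Cr = 319.04 Cr
Total: 471.12 Cr + 319.04 Cr = 790.16 Cr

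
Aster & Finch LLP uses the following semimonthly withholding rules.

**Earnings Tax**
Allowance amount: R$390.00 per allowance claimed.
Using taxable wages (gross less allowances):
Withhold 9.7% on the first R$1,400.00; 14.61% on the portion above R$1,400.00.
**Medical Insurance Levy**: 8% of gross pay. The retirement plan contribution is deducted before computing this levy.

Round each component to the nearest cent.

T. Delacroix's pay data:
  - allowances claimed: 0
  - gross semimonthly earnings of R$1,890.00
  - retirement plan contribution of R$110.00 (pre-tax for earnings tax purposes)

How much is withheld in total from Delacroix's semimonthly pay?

Earnings Tax: taxable = R$1,890.00 − R$110.00 = R$1,780.00
  R$135.80 + 14.61% × (R$1,780.00 − R$1,400.00) = R$135.80 + 14.61% × R$380.00 = R$191.32
Medical Insurance Levy: 8% × R$1,780.00 = R$142.40
Total: R$191.32 + R$142.40 = R$333.72

R$333.72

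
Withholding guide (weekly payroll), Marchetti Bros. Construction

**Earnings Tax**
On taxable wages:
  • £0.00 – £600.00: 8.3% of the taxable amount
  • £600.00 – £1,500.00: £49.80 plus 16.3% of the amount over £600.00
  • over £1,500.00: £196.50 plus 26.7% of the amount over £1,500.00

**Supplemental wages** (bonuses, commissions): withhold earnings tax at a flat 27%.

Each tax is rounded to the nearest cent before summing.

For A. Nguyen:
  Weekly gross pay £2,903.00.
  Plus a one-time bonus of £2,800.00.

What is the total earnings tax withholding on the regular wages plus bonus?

£1,327.10

Earnings Tax: taxable = £2,903.00
  £196.50 + 26.7% × (£2,903.00 − £1,500.00) = £196.50 + 26.7% × £1,403.00 = £571.10
Supplemental (27% flat on bonus): 27% × £2,800.00 = £756.00
Total earnings tax: £571.10 + £756.00 = £1,327.10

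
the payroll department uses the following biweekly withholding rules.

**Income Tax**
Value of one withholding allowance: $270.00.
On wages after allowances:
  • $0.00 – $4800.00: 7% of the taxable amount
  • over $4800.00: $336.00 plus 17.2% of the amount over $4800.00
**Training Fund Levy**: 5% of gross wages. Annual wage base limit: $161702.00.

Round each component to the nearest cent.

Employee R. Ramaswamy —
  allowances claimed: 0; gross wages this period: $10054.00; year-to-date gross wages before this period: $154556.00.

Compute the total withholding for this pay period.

$1596.99

Income Tax: taxable = $10054.00
  $336.00 + 17.2% × ($10054.00 − $4800.00) = $336.00 + 17.2% × $5254.00 = $1239.69
Training Fund Levy: cap $161702.00 − YTD $154556.00 = $7146.00 subject; 5% × $7146.00 = $357.30
Total: $1239.69 + $357.30 = $1596.99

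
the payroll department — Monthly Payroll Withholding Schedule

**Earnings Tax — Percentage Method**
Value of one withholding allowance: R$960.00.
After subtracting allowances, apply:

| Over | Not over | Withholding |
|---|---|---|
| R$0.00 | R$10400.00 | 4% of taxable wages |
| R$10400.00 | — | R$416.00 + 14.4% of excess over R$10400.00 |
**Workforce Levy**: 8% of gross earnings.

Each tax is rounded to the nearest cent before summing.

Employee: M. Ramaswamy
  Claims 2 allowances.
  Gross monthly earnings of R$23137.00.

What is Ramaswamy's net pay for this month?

R$19312.39

Earnings Tax: taxable = R$23137.00 − 2×R$960.00 = R$21217.00
  R$416.00 + 14.4% × (R$21217.00 − R$10400.00) = R$416.00 + 14.4% × R$10817.00 = R$1973.65
Workforce Levy: 8% × R$23137.00 = R$1850.96
Total withheld: R$1973.65 + R$1850.96 = R$3824.61
Net pay: R$23137.00 − R$3824.61 = R$19312.39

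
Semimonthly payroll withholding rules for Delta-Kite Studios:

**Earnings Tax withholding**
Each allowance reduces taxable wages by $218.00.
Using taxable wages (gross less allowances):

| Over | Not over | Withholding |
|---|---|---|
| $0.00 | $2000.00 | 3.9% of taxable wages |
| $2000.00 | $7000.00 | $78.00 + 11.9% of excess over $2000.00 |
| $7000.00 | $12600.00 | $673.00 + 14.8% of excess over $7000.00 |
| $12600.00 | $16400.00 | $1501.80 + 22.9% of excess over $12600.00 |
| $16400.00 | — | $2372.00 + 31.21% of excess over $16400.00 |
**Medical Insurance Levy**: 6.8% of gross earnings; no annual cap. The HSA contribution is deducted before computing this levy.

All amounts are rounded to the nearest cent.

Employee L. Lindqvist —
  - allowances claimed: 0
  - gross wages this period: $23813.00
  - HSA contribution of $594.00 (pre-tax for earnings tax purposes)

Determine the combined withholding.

Earnings Tax: taxable = $23813.00 − $594.00 = $23219.00
  $2372.00 + 31.21% × ($23219.00 − $16400.00) = $2372.00 + 31.21% × $6819.00 = $4500.21
Medical Insurance Levy: 6.8% × $23219.00 = $1578.89
Total: $4500.21 + $1578.89 = $6079.10

$6079.10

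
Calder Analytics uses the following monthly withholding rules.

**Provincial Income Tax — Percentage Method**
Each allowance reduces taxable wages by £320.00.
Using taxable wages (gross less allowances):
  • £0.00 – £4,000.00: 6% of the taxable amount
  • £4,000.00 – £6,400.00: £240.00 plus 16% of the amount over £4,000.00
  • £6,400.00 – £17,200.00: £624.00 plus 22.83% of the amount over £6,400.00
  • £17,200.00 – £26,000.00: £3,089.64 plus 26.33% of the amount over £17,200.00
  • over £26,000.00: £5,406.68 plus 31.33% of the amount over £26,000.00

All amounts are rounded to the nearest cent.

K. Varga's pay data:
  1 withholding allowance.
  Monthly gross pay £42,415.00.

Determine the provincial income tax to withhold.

Provincial Income Tax: taxable = £42,415.00 − 1×£320.00 = £42,095.00
  £5,406.68 + 31.33% × (£42,095.00 − £26,000.00) = £5,406.68 + 31.33% × £16,095.00 = £10,449.24

£10,449.24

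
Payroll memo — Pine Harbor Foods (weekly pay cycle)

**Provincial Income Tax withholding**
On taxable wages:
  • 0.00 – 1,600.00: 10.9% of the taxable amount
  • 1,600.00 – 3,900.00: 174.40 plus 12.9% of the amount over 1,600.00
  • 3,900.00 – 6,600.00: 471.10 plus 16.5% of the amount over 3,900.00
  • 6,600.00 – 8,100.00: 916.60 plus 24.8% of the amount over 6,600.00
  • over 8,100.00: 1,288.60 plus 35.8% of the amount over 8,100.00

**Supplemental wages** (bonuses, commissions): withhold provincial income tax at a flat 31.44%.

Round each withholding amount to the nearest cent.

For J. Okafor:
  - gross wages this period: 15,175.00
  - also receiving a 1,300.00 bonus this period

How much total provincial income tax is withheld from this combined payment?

Provincial Income Tax: taxable = 15,175.00
  1,288.60 + 35.8% × (15,175.00 − 8,100.00) = 1,288.60 + 35.8% × 7,075.00 = 3,821.45
Supplemental (31.44% flat on bonus): 31.44% × 1,300.00 = 408.72
Total provincial income tax: 3,821.45 + 408.72 = 4,230.17

4,230.17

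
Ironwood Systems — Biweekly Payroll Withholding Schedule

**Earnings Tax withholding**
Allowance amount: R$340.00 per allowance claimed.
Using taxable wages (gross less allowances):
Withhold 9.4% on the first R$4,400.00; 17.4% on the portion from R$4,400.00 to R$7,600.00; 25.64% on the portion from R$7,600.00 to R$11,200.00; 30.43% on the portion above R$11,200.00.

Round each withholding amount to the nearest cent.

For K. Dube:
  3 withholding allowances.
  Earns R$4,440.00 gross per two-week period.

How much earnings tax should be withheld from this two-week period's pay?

Earnings Tax: taxable = R$4,440.00 − 3×R$340.00 = R$3,420.00
  9.4% × R$3,420.00 = R$321.48

R$321.48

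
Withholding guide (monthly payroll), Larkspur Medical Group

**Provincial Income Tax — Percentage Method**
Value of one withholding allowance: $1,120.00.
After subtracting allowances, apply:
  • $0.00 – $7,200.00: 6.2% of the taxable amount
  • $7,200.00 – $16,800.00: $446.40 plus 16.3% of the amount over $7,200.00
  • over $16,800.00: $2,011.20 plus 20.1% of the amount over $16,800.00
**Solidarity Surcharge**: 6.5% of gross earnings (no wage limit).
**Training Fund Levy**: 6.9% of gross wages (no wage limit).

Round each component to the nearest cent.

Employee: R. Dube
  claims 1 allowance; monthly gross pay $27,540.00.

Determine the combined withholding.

$7,635.18

Provincial Income Tax: taxable = $27,540.00 − 1×$1,120.00 = $26,420.00
  $2,011.20 + 20.1% × ($26,420.00 − $16,800.00) = $2,011.20 + 20.1% × $9,620.00 = $3,944.82
Solidarity Surcharge: 6.5% × $27,540.00 = $1,790.10
Training Fund Levy: 6.9% × $27,540.00 = $1,900.26
Total: $3,944.82 + $1,790.10 + $1,900.26 = $7,635.18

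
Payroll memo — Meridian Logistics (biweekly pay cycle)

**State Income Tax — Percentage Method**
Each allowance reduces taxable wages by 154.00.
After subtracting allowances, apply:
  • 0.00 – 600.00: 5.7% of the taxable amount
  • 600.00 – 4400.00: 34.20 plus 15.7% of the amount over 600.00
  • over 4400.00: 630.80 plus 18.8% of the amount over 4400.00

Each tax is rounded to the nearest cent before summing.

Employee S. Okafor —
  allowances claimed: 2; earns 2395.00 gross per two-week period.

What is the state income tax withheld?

267.66

State Income Tax: taxable = 2395.00 − 2×154.00 = 2087.00
  34.20 + 15.7% × (2087.00 − 600.00) = 34.20 + 15.7% × 1487.00 = 267.66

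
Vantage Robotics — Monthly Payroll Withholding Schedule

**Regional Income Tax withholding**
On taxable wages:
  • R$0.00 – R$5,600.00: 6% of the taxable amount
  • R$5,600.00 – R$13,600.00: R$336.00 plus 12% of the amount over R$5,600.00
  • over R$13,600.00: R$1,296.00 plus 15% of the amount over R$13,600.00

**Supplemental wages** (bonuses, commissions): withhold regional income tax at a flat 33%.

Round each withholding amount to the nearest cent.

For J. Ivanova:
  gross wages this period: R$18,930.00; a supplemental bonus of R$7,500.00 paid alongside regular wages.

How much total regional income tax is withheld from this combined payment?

Regional Income Tax: taxable = R$18,930.00
  R$1,296.00 + 15% × (R$18,930.00 − R$13,600.00) = R$1,296.00 + 15% × R$5,330.00 = R$2,095.50
Supplemental (33% flat on bonus): 33% × R$7,500.00 = R$2,475.00
Total regional income tax: R$2,095.50 + R$2,475.00 = R$4,570.50

R$4,570.50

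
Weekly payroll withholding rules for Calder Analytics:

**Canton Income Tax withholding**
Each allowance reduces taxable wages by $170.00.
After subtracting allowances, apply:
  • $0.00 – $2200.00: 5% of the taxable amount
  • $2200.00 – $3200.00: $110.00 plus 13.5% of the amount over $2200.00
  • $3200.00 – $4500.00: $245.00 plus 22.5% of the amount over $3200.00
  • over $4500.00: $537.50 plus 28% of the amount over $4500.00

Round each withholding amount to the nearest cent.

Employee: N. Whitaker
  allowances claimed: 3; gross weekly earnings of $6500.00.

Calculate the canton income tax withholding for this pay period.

$954.70

Canton Income Tax: taxable = $6500.00 − 3×$170.00 = $5990.00
  $537.50 + 28% × ($5990.00 − $4500.00) = $537.50 + 28% × $1490.00 = $954.70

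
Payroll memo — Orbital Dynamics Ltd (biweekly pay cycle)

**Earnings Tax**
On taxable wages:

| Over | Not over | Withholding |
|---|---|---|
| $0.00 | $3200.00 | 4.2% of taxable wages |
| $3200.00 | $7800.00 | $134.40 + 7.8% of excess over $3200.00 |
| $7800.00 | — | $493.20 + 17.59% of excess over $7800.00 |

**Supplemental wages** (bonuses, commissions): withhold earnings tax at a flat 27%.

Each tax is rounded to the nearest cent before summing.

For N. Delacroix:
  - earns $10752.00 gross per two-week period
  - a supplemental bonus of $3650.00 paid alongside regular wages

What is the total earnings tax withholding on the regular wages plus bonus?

$1997.96

Earnings Tax: taxable = $10752.00
  $493.20 + 17.59% × ($10752.00 − $7800.00) = $493.20 + 17.59% × $2952.00 = $1012.46
Supplemental (27% flat on bonus): 27% × $3650.00 = $985.50
Total earnings tax: $1012.46 + $985.50 = $1997.96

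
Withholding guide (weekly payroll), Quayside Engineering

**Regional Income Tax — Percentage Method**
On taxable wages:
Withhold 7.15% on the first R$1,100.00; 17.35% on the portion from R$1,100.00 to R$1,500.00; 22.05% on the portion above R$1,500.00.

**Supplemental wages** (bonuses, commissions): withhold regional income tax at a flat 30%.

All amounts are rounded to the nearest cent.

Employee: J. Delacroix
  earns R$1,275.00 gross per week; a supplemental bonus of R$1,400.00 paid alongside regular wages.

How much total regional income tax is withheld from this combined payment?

Regional Income Tax: taxable = R$1,275.00
  R$78.65 + 17.35% × (R$1,275.00 − R$1,100.00) = R$78.65 + 17.35% × R$175.00 = R$109.01
Supplemental (30% flat on bonus): 30% × R$1,400.00 = R$420.00
Total regional income tax: R$109.01 + R$420.00 = R$529.01

R$529.01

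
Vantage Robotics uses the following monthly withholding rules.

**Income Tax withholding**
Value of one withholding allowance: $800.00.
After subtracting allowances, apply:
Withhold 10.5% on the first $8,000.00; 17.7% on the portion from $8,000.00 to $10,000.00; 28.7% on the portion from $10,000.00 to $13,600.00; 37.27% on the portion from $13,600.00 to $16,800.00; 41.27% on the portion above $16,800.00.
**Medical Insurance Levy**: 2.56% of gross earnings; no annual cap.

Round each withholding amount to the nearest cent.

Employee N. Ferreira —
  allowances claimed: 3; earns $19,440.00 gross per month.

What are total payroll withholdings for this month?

Income Tax: taxable = $19,440.00 − 3×$800.00 = $17,040.00
  $3,419.84 + 41.27% × ($17,040.00 − $16,800.00) = $3,419.84 + 41.27% × $240.00 = $3,518.89
Medical Insurance Levy: 2.56% × $19,440.00 = $497.66
Total: $3,518.89 + $497.66 = $4,016.55

$4,016.55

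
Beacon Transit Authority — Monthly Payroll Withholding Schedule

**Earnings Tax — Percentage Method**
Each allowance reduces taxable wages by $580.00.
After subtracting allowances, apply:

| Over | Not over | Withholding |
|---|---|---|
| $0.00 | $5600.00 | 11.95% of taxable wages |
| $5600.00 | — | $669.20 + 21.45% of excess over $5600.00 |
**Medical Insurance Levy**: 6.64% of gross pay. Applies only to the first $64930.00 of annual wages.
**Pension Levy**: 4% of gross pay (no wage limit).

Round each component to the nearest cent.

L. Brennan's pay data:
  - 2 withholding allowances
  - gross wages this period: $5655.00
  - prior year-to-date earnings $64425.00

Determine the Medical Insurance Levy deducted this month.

$33.53

Medical Insurance Levy: cap $64930.00 − YTD $64425.00 = $505.00 subject; 6.64% × $505.00 = $33.53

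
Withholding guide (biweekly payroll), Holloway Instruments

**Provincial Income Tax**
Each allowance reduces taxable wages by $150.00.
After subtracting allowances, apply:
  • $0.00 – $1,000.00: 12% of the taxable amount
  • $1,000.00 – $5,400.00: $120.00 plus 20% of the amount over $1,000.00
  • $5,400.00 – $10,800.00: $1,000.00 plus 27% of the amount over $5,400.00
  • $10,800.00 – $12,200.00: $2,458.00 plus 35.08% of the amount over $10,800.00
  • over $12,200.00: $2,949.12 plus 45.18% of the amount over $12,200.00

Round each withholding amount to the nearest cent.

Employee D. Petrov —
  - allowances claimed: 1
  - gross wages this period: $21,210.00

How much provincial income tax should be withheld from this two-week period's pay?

$6,952.07

Provincial Income Tax: taxable = $21,210.00 − 1×$150.00 = $21,060.00
  $2,949.12 + 45.18% × ($21,060.00 − $12,200.00) = $2,949.12 + 45.18% × $8,860.00 = $6,952.07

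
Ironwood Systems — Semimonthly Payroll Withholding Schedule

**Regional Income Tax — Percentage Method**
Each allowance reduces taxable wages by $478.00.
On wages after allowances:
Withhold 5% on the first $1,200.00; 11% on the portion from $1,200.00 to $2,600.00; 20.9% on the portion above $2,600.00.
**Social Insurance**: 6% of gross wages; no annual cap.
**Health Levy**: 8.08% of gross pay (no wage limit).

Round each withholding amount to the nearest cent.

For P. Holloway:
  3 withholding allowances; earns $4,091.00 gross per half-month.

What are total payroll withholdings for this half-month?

Regional Income Tax: taxable = $4,091.00 − 3×$478.00 = $2,657.00
  $214.00 + 20.9% × ($2,657.00 − $2,600.00) = $214.00 + 20.9% × $57.00 = $225.91
Social Insurance: 6% × $4,091.00 = $245.46
Health Levy: 8.08% × $4,091.00 = $330.55
Total: $225.91 + $245.46 + $330.55 = $801.92

$801.92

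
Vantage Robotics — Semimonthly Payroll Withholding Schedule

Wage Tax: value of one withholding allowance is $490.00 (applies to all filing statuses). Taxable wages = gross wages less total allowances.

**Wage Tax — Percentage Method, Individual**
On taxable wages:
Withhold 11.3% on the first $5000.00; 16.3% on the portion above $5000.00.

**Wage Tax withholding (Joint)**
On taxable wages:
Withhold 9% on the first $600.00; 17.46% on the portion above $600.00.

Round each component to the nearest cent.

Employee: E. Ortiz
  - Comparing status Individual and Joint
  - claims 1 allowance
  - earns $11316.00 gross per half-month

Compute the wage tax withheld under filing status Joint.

Wage Tax (Joint): taxable = $11316.00 − 1×$490.00 = $10826.00
  $54.00 + 17.46% × ($10826.00 − $600.00) = $54.00 + 17.46% × $10226.00 = $1839.46

$1839.46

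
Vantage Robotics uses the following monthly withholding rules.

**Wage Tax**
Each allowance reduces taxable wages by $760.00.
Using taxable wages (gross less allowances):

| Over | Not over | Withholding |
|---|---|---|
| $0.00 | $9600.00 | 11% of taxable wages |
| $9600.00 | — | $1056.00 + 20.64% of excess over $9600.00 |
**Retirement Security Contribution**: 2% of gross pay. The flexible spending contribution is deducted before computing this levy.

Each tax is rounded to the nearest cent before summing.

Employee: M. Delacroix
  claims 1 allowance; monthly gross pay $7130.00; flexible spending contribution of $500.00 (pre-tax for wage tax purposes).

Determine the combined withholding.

Wage Tax: taxable = $7130.00 − $500.00 − 1×$760.00 = $5870.00
  11% × $5870.00 = $645.70
Retirement Security Contribution: 2% × $6630.00 = $132.60
Total: $645.70 + $132.60 = $778.30

$778.30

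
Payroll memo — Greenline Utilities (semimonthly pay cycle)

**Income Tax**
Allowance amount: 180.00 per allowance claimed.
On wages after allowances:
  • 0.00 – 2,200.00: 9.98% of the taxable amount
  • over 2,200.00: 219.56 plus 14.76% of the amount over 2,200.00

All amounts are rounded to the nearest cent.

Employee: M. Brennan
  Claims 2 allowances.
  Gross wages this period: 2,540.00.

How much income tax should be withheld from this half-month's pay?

Income Tax: taxable = 2,540.00 − 2×180.00 = 2,180.00
  9.98% × 2,180.00 = 217.56

217.56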